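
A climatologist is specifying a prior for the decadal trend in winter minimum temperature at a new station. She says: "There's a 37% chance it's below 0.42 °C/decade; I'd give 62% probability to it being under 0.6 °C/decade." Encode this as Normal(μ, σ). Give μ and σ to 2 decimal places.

μ = 0.51, σ = 0.28

The p-quantile of Normal(μ,σ) is μ + z_p·σ, with z_{0.37} = -0.3319 and z_{0.62} = 0.3055.
Eliminate σ: μ = (z₂·x₁ − z₁·x₂)/(z₂ − z₁) = (0.3055·0.42 − (-0.3319)·0.6)/0.6373 = 0.51.
Then σ = (x₂ − x₁)/(z₂ − z₁) = (0.6 − 0.42)/0.6373 = 0.28.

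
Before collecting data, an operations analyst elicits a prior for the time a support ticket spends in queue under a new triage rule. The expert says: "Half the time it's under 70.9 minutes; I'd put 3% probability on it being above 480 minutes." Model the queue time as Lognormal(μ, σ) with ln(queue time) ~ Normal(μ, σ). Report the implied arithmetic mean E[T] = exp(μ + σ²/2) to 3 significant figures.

E[T] ≈ 119 minutes

If T ~ Lognormal(μ,σ) then ln T ~ Normal(μ,σ), so the p-quantile of ln T is μ + z_p·σ.
ln(70.9) = 4.261 and ln(480) = 6.174; z_{0.5} = 0, z_{0.97} = 1.881.
σ = (6.174 − 4.261)/(1.881 − (0)) = 1.017.
μ = 4.261 − (0)·1.017 = 4.261.
E[T] = exp(μ + σ²/2) = exp(4.261 + 0.5170) = 119 minutes.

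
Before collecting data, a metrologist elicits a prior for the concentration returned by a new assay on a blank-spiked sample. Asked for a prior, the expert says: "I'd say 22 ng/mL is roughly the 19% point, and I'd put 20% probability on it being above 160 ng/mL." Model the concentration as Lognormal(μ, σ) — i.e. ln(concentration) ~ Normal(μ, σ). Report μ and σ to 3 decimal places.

μ ≈ 4.104, σ ≈ 1.154

If T ~ Lognormal(μ,σ) then ln T ~ Normal(μ,σ), so the p-quantile of ln T is μ + z_p·σ.
ln(22) = 3.091 and ln(160) = 5.075; z_{0.19} = -0.8779, z_{0.8} = 0.8416.
σ = (5.075 − 3.091)/(0.8416 − (-0.8779)) = 1.154.
μ = 3.091 − (-0.8779)·1.154 = 4.104.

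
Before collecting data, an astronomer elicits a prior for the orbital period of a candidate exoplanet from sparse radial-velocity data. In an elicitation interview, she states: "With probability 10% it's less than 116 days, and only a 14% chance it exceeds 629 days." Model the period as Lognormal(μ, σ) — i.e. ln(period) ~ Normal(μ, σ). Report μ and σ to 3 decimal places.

If T ~ Lognormal(μ,σ) then ln T ~ Normal(μ,σ), so the p-quantile of ln T is μ + z_p·σ.
ln(116) = 4.754 and ln(629) = 6.444; z_{0.1} = -1.282, z_{0.86} = 1.08.
σ = (6.444 − 4.754)/(1.08 − (-1.282)) = 0.716.
μ = 4.754 − (-1.282)·0.716 = 5.671.

μ ≈ 5.671, σ ≈ 0.716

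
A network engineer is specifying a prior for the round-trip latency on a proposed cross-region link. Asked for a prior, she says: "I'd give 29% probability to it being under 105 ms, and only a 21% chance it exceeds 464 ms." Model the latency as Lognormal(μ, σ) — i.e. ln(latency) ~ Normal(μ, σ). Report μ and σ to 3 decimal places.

μ ≈ 5.259, σ ≈ 1.093

If T ~ Lognormal(μ,σ) then ln T ~ Normal(μ,σ), so the p-quantile of ln T is μ + z_p·σ.
ln(105) = 4.654 and ln(464) = 6.14; z_{0.29} = -0.5534, z_{0.79} = 0.8064.
σ = (6.14 − 4.654)/(0.8064 − (-0.5534)) = 1.093.
μ = 4.654 − (-0.5534)·1.093 = 5.259.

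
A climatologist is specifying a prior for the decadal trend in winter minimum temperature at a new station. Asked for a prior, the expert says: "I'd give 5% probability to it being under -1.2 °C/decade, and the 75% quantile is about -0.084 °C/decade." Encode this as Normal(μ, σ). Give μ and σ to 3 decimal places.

The p-quantile of Normal(μ,σ) is μ + z_p·σ, with z_{0.05} = -1.645 and z_{0.75} = 0.6745.
Eliminate σ: μ = (z₂·x₁ − z₁·x₂)/(z₂ − z₁) = (0.6745·-1.2 − (-1.645)·-0.084)/2.319 = -0.409.
Then σ = (x₂ − x₁)/(z₂ − z₁) = (-0.084 − -1.2)/2.319 = 0.481.

μ = -0.409, σ = 0.481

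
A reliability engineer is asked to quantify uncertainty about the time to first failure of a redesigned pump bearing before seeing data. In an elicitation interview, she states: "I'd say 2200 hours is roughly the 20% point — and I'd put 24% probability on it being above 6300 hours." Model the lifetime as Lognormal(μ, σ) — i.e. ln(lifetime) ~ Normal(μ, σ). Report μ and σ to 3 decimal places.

If T ~ Lognormal(μ,σ) then ln T ~ Normal(μ,σ), so the p-quantile of ln T is μ + z_p·σ.
ln(2200) = 7.696 and ln(6300) = 8.748; z_{0.2} = -0.8416, z_{0.76} = 0.7063.
σ = (8.748 − 7.696)/(0.7063 − (-0.8416)) = 0.680.
μ = 7.696 − (-0.8416)·0.680 = 8.268.

μ ≈ 8.268, σ ≈ 0.680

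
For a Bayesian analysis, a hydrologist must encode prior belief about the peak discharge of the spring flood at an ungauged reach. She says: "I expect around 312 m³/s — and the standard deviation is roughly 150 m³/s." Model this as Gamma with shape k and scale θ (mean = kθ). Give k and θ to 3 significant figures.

k ≈ 4.33, θ ≈ 72.1

For Gamma(k, scale θ): mean = kθ, variance = kθ², so CV = 1/√k.
CV = SD/mean = 150/312 = 0.4808, hence k = 1/CV² = 4.33.
Then θ = mean/k = 312/4.33 = 72.1.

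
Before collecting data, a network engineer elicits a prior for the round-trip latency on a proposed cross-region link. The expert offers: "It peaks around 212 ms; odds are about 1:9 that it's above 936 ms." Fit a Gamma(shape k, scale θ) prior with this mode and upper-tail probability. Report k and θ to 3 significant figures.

k ≈ 1.82, θ ≈ 259

Gamma(k,θ) with k>1 has mode (k−1)θ, so θ = 212/(k−1).
Need P(X < 936) = 0.9 with θ tied to k this way. Start at k = 2, θ = 212: P(X<936) ≈ 0.935.
Too high — lower k to spread out. Iterating converges to k ≈ 1.82.
Then θ = 212/(1.82−1) ≈ 259.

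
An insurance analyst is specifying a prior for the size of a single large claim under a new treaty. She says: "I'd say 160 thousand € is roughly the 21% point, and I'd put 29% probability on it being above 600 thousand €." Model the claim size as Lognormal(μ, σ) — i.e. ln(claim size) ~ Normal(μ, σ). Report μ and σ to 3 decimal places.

μ ≈ 5.859, σ ≈ 0.972

If T ~ Lognormal(μ,σ) then ln T ~ Normal(μ,σ), so the p-quantile of ln T is μ + z_p·σ.
ln(160) = 5.075 and ln(600) = 6.397; z_{0.21} = -0.8064, z_{0.71} = 0.5534.
σ = (6.397 − 5.075)/(0.5534 − (-0.8064)) = 0.972.
μ = 5.075 − (-0.8064)·0.972 = 5.859.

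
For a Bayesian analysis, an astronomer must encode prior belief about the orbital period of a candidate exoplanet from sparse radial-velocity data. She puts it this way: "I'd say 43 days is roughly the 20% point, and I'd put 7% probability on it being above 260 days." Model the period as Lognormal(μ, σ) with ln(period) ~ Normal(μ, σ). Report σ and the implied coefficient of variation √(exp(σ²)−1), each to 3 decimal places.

If T ~ Lognormal(μ,σ) then ln T ~ Normal(μ,σ), so the p-quantile of ln T is μ + z_p·σ.
ln(43) = 3.761 and ln(260) = 5.561; z_{0.2} = -0.8416, z_{0.93} = 1.476.
σ = (5.561 − 3.761)/(1.476 − (-0.8416)) = 0.777.
μ = 3.761 − (-0.8416)·0.777 = 4.415.
CV = √(exp(σ²)−1) = √(exp(0.6030)−1) = 0.910.

σ ≈ 0.777, CV ≈ 0.910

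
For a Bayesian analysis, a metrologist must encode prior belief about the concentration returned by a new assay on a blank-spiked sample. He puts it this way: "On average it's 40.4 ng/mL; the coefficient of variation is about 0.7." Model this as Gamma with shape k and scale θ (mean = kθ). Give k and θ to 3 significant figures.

For Gamma(k, scale θ): mean = kθ, variance = kθ², so CV = 1/√k.
CV = 0.7, hence k = 1/CV² = 2.04.
Then θ = mean/k = 40.4/2.04 = 19.8.

k ≈ 2.04, θ ≈ 19.8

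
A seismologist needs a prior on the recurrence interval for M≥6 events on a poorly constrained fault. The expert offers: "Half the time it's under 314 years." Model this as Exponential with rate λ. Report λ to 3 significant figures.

λ ≈ 0.00221

Exponential median = ln 2 / λ, so λ = ln 2 / 314.0 = 0.00221.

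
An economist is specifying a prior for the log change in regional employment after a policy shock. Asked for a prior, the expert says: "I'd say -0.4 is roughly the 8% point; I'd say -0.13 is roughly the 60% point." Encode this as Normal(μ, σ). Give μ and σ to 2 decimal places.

For Normal(μ,σ), the p-quantile is μ + z_p·σ. Here z_{0.08} = -1.405, z_{0.6} = 0.2533.
So -0.4 = μ − 1.405σ and -0.13 = μ + 0.2533σ.
Subtracting: σ = (-0.13 − -0.4)/(0.2533 − (-1.405)) = 0.16.
Then μ = -0.4 − (-1.405)·0.16 = -0.17.

μ = -0.17, σ = 0.16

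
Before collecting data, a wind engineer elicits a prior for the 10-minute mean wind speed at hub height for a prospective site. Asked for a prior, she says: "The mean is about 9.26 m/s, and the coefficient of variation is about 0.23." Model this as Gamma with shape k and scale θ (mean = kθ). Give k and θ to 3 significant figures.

For Gamma(k, scale θ): mean = kθ, variance = kθ², so CV = 1/√k.
CV = 0.23, hence k = 1/CV² = 18.9.
Then θ = mean/k = 9.26/18.9 = 0.49.

k ≈ 18.9, θ ≈ 0.49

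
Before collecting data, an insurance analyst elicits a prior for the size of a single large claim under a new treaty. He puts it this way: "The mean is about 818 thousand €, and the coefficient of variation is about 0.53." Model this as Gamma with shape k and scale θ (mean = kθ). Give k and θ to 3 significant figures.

k ≈ 3.56, θ ≈ 230

For Gamma(k, scale θ): mean = kθ, variance = kθ², so CV = 1/√k.
CV = 0.53, hence k = 1/CV² = 3.56.
Then θ = mean/k = 818/3.56 = 230.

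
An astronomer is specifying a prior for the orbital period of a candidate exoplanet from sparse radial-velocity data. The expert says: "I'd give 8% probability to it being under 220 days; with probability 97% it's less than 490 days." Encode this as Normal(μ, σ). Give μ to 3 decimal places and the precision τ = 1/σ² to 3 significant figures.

The p-quantile of Normal(μ,σ) is μ + z_p·σ, with z_{0.08} = -1.405 and z_{0.97} = 1.881.
Eliminate σ: μ = (z₂·x₁ − z₁·x₂)/(z₂ − z₁) = (1.881·220 − (-1.405)·490)/3.286 = 335.455.
Then σ = (x₂ − x₁)/(z₂ − z₁) = (490 − 220)/3.286 = 82.170.
Precision τ = 1/σ² = 1/82.17² = 0.000148.

μ = 335.455, τ = 0.000148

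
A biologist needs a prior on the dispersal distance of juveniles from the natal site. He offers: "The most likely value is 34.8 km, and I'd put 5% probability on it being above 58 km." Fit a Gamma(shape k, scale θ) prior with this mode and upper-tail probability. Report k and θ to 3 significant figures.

Gamma(k,θ) with k>1 has mode (k−1)θ, so θ = 34.8/(k−1).
Need P(X < 58) = 0.95 with θ tied to k this way. Start at k = 2, θ = 34.8: P(X<58) ≈ 0.496.
Too low — raise k to concentrate. Iterating converges to k ≈ 11.7.
Then θ = 34.8/(11.7−1) ≈ 3.25.

k ≈ 11.7, θ ≈ 3.25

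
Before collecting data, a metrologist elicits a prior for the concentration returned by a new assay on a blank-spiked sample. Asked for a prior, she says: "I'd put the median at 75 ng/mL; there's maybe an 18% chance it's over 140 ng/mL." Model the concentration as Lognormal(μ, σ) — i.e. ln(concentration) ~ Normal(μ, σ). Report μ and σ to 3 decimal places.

If T ~ Lognormal(μ,σ) then ln T ~ Normal(μ,σ), so the p-quantile of ln T is μ + z_p·σ.
ln(75) = 4.317 and ln(140) = 4.942; z_{0.5} = 0, z_{0.82} = 0.9154.
σ = (4.942 − 4.317)/(0.9154 − (0)) = 0.682.
μ = 4.317 − (0)·0.682 = 4.317.

μ ≈ 4.317, σ ≈ 0.682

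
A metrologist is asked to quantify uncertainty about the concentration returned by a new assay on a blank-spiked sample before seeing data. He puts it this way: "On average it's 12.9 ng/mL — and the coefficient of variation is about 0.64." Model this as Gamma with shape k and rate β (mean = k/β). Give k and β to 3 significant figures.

k ≈ 2.44, β ≈ 0.189

For Gamma(k, rate β): mean = k/β, variance = k/β², so CV = 1/√k.
CV = 0.64, hence k = 1/CV² = 2.44.
Then β = k/mean = 2.44/12.9 = 0.189.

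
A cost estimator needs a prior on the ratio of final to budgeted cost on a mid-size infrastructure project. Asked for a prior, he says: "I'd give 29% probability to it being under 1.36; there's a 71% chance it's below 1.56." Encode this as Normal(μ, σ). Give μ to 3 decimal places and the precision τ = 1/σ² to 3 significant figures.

μ = 1.460, τ = 30.6

For Normal(μ,σ), the p-quantile is μ + z_p·σ. Here z_{0.29} = -0.5534, z_{0.71} = 0.5534.
So 1.36 = μ − 0.5534σ and 1.56 = μ + 0.5534σ.
Subtracting: σ = (1.56 − 1.36)/(0.5534 − (-0.5534)) = 0.181.
Then μ = 1.36 − (-0.5534)·0.181 = 1.460.
Precision τ = 1/σ² = 1/0.1807² = 30.6.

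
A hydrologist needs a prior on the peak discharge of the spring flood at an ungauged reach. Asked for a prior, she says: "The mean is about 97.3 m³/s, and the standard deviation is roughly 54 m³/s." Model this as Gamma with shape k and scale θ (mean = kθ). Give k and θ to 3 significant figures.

For Gamma(k, scale θ): mean = kθ, variance = kθ², so CV = 1/√k.
CV = SD/mean = 54/97.3 = 0.555, hence k = 1/CV² = 3.25.
Then θ = mean/k = 97.3/3.25 = 30.

k ≈ 3.25, θ ≈ 30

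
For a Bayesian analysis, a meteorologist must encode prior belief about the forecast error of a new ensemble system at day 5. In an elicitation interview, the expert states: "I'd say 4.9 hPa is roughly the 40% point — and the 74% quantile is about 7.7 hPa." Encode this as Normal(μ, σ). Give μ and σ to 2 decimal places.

For Normal(μ,σ), the p-quantile is μ + z_p·σ. Here z_{0.4} = -0.2533, z_{0.74} = 0.6433.
So 4.9 = μ − 0.2533σ and 7.7 = μ + 0.6433σ.
Subtracting: σ = (7.7 − 4.9)/(0.6433 − (-0.2533)) = 3.12.
Then μ = 4.9 − (-0.2533)·3.12 = 5.69.

μ = 5.69, σ = 3.12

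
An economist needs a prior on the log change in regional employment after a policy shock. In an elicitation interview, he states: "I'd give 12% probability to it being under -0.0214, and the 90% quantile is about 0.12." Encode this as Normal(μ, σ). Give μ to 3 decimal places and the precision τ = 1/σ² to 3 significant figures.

μ = 0.046, τ = 302

The p-quantile of Normal(μ,σ) is μ + z_p·σ, with z_{0.12} = -1.175 and z_{0.9} = 1.282.
Eliminate σ: μ = (z₂·x₁ − z₁·x₂)/(z₂ − z₁) = (1.282·-0.0214 − (-1.175)·0.12)/2.457 = 0.046.
Then σ = (x₂ − x₁)/(z₂ − z₁) = (0.12 − -0.0214)/2.457 = 0.058.
Precision τ = 1/σ² = 1/0.05756² = 302.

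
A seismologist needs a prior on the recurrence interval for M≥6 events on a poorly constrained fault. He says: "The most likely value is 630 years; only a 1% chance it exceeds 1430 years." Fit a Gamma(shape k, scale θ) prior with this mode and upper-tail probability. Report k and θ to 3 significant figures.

Gamma(k,θ) with k>1 has mode (k−1)θ, so θ = 630/(k−1).
Need P(X < 1430) = 0.99 with θ tied to k this way. Start at k = 2, θ = 630: P(X<1430) ≈ 0.662.
Too low — raise k to concentrate. Iterating converges to k ≈ 8.13.
Then θ = 630/(8.13−1) ≈ 88.4.

k ≈ 8.13, θ ≈ 88.4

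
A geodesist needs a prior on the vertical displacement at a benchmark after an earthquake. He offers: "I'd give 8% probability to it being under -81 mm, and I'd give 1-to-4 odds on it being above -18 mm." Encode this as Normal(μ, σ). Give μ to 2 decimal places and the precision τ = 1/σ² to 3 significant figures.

μ = -41.60, τ = 0.00127

For Normal(μ,σ), the p-quantile is μ + z_p·σ. Here z_{0.08} = -1.405, z_{0.8} = 0.8416.
So -81 = μ − 1.405σ and -18 = μ + 0.8416σ.
Subtracting: σ = (-18 − -81)/(0.8416 − (-1.405)) = 28.04.
Then μ = -81 − (-1.405)·28.04 = -41.60.
Precision τ = 1/σ² = 1/28.04² = 0.00127.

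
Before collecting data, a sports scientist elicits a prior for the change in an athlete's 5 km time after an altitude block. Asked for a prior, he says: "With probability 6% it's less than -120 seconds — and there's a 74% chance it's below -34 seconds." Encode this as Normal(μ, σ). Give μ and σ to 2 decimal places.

For Normal(μ,σ), the p-quantile is μ + z_p·σ. Here z_{0.06} = -1.555, z_{0.74} = 0.6433.
So -120 = μ − 1.555σ and -34 = μ + 0.6433σ.
Subtracting: σ = (-34 − -120)/(0.6433 − (-1.555)) = 39.12.
Then μ = -120 − (-1.555)·39.12 = -59.17.

μ = -59.17, σ = 39.12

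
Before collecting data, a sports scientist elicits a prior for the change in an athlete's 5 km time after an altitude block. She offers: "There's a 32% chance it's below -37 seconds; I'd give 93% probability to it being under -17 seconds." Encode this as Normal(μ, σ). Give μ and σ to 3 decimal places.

The p-quantile of Normal(μ,σ) is μ + z_p·σ, with z_{0.32} = -0.4677 and z_{0.93} = 1.476.
Eliminate σ: μ = (z₂·x₁ − z₁·x₂)/(z₂ − z₁) = (1.476·-37 − (-0.4677)·-17)/1.943 = -32.187.
Then σ = (x₂ − x₁)/(z₂ − z₁) = (-17 − -37)/1.943 = 10.291.

μ = -32.187, σ = 10.291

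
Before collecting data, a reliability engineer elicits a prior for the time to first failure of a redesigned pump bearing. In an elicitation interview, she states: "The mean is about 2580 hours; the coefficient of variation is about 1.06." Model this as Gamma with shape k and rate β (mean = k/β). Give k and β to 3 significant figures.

For Gamma(k, rate β): mean = k/β, variance = k/β², so CV = 1/√k.
CV = 1.06, hence k = 1/CV² = 0.89.
Then β = k/mean = 0.89/2580 = 0.000345.

k ≈ 0.89, β ≈ 0.000345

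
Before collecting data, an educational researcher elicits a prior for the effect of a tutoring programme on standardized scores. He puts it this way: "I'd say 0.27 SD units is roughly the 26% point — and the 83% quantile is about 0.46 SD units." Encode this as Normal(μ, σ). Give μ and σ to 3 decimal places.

For Normal(μ,σ), the p-quantile is μ + z_p·σ. Here z_{0.26} = -0.6433, z_{0.83} = 0.9542.
So 0.27 = μ − 0.6433σ and 0.46 = μ + 0.9542σ.
Subtracting: σ = (0.46 − 0.27)/(0.9542 − (-0.6433)) = 0.119.
Then μ = 0.27 − (-0.6433)·0.119 = 0.347.

μ = 0.347, σ = 0.119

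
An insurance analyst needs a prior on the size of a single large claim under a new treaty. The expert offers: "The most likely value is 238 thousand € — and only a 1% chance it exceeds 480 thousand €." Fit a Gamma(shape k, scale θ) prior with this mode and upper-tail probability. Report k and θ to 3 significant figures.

k ≈ 11, θ ≈ 23.9

Gamma(k,θ) with k>1 has mode (k−1)θ, so θ = 238/(k−1).
Need P(X < 480) = 0.99 with θ tied to k this way. Start at k = 2, θ = 238: P(X<480) ≈ 0.599.
Too low — raise k to concentrate. Iterating converges to k ≈ 11.
Then θ = 238/(11−1) ≈ 23.9.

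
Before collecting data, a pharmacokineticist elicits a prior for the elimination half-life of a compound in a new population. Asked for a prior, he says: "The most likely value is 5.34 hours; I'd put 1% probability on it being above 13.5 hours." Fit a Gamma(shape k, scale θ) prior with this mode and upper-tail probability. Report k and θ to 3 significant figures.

Gamma(k,θ) with k>1 has mode (k−1)θ, so θ = 5.34/(k−1).
Need P(X < 13.5) = 0.99 with θ tied to k this way. Start at k = 2, θ = 5.34: P(X<13.5) ≈ 0.718.
Too low — raise k to concentrate. Iterating converges to k ≈ 6.44.
Then θ = 5.34/(6.44−1) ≈ 0.981.

k ≈ 6.44, θ ≈ 0.981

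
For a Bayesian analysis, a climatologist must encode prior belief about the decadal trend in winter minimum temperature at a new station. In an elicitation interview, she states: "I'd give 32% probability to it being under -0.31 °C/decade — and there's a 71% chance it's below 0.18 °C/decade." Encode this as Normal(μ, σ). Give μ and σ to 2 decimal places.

The p-quantile of Normal(μ,σ) is μ + z_p·σ, with z_{0.32} = -0.4677 and z_{0.71} = 0.5534.
Eliminate σ: μ = (z₂·x₁ − z₁·x₂)/(z₂ − z₁) = (0.5534·-0.31 − (-0.4677)·0.18)/1.021 = -0.09.
Then σ = (x₂ − x₁)/(z₂ − z₁) = (0.18 − -0.31)/1.021 = 0.48.

μ = -0.09, σ = 0.48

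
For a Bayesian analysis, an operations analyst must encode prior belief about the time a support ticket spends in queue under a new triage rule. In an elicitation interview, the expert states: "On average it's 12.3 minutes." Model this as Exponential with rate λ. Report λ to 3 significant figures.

λ ≈ 0.0813

Exponential mean = 1/λ, so λ = 1/12.3 = 0.0813.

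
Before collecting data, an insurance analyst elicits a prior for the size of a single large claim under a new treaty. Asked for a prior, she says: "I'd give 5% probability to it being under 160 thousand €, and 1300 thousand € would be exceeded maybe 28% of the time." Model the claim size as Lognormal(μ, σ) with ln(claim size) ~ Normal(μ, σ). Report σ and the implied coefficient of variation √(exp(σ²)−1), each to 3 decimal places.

σ ≈ 0.940, CV ≈ 1.192

If T ~ Lognormal(μ,σ) then ln T ~ Normal(μ,σ), so the p-quantile of ln T is μ + z_p·σ.
ln(160) = 5.075 and ln(1300) = 7.17; z_{0.05} = -1.645, z_{0.72} = 0.5828.
σ = (7.17 − 5.075)/(0.5828 − (-1.645)) = 0.940.
μ = 5.075 − (-1.645)·0.940 = 6.622.
CV = √(exp(σ²)−1) = √(exp(0.8844)−1) = 1.192.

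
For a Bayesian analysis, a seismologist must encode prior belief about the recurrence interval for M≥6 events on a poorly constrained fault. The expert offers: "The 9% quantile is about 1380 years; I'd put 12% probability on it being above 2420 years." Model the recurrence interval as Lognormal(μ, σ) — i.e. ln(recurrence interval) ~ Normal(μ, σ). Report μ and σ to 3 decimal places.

μ ≈ 7.529, σ ≈ 0.223

If T ~ Lognormal(μ,σ) then ln T ~ Normal(μ,σ), so the p-quantile of ln T is μ + z_p·σ.
ln(1380) = 7.23 and ln(2420) = 7.792; z_{0.09} = -1.341, z_{0.88} = 1.175.
σ = (7.792 − 7.23)/(1.175 − (-1.341)) = 0.223.
μ = 7.23 − (-1.341)·0.223 = 7.529.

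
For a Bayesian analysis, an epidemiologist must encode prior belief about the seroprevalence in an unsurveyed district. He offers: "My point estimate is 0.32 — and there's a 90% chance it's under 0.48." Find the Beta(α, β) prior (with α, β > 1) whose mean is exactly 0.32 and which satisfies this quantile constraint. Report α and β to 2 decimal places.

α ≈ 4.64, β ≈ 9.86

With mean 0.32 fixed, write α = 0.32s, β = 0.68s where s = α+β.
Need P(θ < 0.48) = 0.9 under Beta(0.32s, 0.68s). Normal approximation: (q−m)/√(m(1−m)/s) ≈ z_{0.9} = 1.28, so s ≈ 0.32·0.68·(1.28)²/(0.48−0.32)² = 14.0.
At s = 14.0: P(θ<0.48) ≈ 0.896. Adjusting to match 0.9 gives s ≈ 14.50.
So α = 0.32·14.50 ≈ 4.64, β = 0.68·14.50 ≈ 9.86.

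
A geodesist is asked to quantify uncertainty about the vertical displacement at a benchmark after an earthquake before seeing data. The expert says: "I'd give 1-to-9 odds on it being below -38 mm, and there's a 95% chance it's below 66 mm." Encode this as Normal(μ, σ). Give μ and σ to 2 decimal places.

The p-quantile of Normal(μ,σ) is μ + z_p·σ, with z_{0.1} = -1.282 and z_{0.95} = 1.645.
Eliminate σ: μ = (z₂·x₁ − z₁·x₂)/(z₂ − z₁) = (1.645·-38 − (-1.282)·66)/2.926 = 7.54.
Then σ = (x₂ − x₁)/(z₂ − z₁) = (66 − -38)/2.926 = 35.54.

μ = 7.54, σ = 35.54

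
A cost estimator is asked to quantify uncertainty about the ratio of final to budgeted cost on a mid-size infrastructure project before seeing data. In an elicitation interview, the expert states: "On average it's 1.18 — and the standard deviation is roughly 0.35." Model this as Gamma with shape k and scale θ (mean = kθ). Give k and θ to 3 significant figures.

k ≈ 11.4, θ ≈ 0.104

For Gamma(k, scale θ): mean = kθ, variance = kθ², so CV = 1/√k.
CV = SD/mean = 0.35/1.18 = 0.2966, hence k = 1/CV² = 11.4.
Then θ = mean/k = 1.18/11.4 = 0.104.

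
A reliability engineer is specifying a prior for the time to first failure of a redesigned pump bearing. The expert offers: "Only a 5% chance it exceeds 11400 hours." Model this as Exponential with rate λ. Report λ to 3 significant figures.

λ ≈ 0.000263

P(T > 11400.0) = e^(−λ·11400.0) = 0.05, so λ = −ln(0.05)/11400.0 = 0.000263.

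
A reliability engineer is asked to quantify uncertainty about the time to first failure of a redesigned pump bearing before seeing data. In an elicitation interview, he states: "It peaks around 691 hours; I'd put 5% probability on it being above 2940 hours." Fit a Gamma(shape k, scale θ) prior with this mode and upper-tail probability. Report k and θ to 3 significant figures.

k ≈ 2.18, θ ≈ 583

Gamma(k,θ) with k>1 has mode (k−1)θ, so θ = 691/(k−1).
Need P(X < 2940) = 0.95 with θ tied to k this way. Start at k = 2, θ = 691: P(X<2940) ≈ 0.925.
Too low — raise k to concentrate. Iterating converges to k ≈ 2.18.
Then θ = 691/(2.18−1) ≈ 583.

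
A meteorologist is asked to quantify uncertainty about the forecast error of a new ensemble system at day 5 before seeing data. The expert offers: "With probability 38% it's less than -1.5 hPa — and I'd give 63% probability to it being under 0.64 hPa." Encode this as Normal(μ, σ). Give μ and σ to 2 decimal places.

The p-quantile of Normal(μ,σ) is μ + z_p·σ, with z_{0.38} = -0.3055 and z_{0.63} = 0.3319.
Eliminate σ: μ = (z₂·x₁ − z₁·x₂)/(z₂ − z₁) = (0.3319·-1.5 − (-0.3055)·0.64)/0.6373 = -0.47.
Then σ = (x₂ − x₁)/(z₂ − z₁) = (0.64 − -1.5)/0.6373 = 3.36.

μ = -0.47, σ = 3.36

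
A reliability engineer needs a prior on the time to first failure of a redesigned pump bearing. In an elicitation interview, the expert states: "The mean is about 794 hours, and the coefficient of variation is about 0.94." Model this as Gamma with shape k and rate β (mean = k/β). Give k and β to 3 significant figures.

k ≈ 1.13, β ≈ 0.00143

For Gamma(k, rate β): mean = k/β, variance = k/β², so CV = 1/√k.
CV = 0.94, hence k = 1/CV² = 1.13.
Then β = k/mean = 1.13/794 = 0.00143.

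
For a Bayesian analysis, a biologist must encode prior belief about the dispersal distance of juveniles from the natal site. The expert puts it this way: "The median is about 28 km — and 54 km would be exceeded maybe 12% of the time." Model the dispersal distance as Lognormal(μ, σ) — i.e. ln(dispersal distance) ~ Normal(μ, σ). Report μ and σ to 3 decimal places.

If T ~ Lognormal(μ,σ) then ln T ~ Normal(μ,σ), so the p-quantile of ln T is μ + z_p·σ.
ln(28) = 3.332 and ln(54) = 3.989; z_{0.5} = 0, z_{0.88} = 1.175.
σ = (3.989 − 3.332)/(1.175 − (0)) = 0.559.
μ = 3.332 − (0)·0.559 = 3.332.

μ ≈ 3.332, σ ≈ 0.559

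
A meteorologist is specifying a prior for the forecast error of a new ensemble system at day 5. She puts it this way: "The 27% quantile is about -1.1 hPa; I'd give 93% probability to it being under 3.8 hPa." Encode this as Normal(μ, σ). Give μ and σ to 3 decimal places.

μ = 0.338, σ = 2.346

For Normal(μ,σ), the p-quantile is μ + z_p·σ. Here z_{0.27} = -0.6128, z_{0.93} = 1.476.
So -1.1 = μ − 0.6128σ and 3.8 = μ + 1.476σ.
Subtracting: σ = (3.8 − -1.1)/(1.476 − (-0.6128)) = 2.346.
Then μ = -1.1 − (-0.6128)·2.346 = 0.338.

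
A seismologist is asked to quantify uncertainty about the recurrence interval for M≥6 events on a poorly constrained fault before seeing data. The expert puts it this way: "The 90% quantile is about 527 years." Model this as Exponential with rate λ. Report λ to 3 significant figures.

P(T < 527.0) = 1 − e^(−λ·527.0) = 0.9, so λ = −ln(1−0.9)/527.0 = −ln(0.1)/527.0 = 0.00437.

λ ≈ 0.00437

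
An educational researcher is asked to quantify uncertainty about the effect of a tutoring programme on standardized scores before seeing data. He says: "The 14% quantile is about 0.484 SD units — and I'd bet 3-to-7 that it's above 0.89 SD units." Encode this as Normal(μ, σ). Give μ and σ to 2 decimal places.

μ = 0.76, σ = 0.25

For Normal(μ,σ), the p-quantile is μ + z_p·σ. Here z_{0.14} = -1.08, z_{0.7} = 0.5244.
So 0.484 = μ − 1.08σ and 0.89 = μ + 0.5244σ.
Subtracting: σ = (0.89 − 0.484)/(0.5244 − (-1.08)) = 0.25.
Then μ = 0.484 − (-1.08)·0.25 = 0.76.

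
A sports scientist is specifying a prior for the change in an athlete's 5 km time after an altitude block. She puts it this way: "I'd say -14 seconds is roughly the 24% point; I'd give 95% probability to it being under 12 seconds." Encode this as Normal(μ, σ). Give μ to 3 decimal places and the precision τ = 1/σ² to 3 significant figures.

For Normal(μ,σ), the p-quantile is μ + z_p·σ. Here z_{0.24} = -0.7063, z_{0.95} = 1.645.
So -14 = μ − 0.7063σ and 12 = μ + 1.645σ.
Subtracting: σ = (12 − -14)/(1.645 − (-0.7063)) = 11.058.
Then μ = -14 − (-0.7063)·11.058 = -6.189.
Precision τ = 1/σ² = 1/11.06² = 0.00818.

μ = -6.189, τ = 0.00818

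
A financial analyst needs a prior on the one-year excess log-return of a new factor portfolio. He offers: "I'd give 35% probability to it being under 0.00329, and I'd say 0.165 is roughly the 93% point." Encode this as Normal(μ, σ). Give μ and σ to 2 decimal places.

μ = 0.04, σ = 0.09

For Normal(μ,σ), the p-quantile is μ + z_p·σ. Here z_{0.35} = -0.3853, z_{0.93} = 1.476.
So 0.00329 = μ − 0.3853σ and 0.165 = μ + 1.476σ.
Subtracting: σ = (0.165 − 0.00329)/(1.476 − (-0.3853)) = 0.09.
Then μ = 0.00329 − (-0.3853)·0.09 = 0.04.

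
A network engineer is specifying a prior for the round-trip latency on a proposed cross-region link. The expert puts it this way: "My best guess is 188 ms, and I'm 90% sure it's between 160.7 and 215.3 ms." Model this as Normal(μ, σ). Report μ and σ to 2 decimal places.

μ = 188.00, σ = 16.60

A symmetric 90% interval runs μ ± z·σ with z = 1.645.
Half-width = 27.3, so σ = 27.3/1.645 = 16.60.
μ is the stated best guess, 188.00.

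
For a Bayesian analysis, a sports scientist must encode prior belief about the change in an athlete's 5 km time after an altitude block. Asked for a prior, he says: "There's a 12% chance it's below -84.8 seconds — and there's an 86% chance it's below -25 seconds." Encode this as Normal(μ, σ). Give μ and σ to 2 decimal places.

The p-quantile of Normal(μ,σ) is μ + z_p·σ, with z_{0.12} = -1.175 and z_{0.86} = 1.08.
Eliminate σ: μ = (z₂·x₁ − z₁·x₂)/(z₂ − z₁) = (1.08·-84.8 − (-1.175)·-25)/2.255 = -53.64.
Then σ = (x₂ − x₁)/(z₂ − z₁) = (-25 − -84.8)/2.255 = 26.52.

μ = -53.64, σ = 26.52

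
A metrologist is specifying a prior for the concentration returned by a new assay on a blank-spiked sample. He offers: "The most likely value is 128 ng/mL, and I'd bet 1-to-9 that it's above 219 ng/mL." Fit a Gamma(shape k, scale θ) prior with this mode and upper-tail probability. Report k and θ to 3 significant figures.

Gamma(k,θ) with k>1 has mode (k−1)θ, so θ = 128/(k−1).
Need P(X < 219) = 0.9 with θ tied to k this way. Start at k = 2, θ = 128: P(X<219) ≈ 0.510.
Too low — raise k to concentrate. Iterating converges to k ≈ 7.57.
Then θ = 128/(7.57−1) ≈ 19.5.

k ≈ 7.57, θ ≈ 19.5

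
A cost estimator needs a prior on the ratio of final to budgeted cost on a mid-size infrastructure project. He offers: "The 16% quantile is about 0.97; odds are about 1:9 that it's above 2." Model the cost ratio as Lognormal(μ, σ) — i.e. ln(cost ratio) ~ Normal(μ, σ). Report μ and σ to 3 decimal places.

μ ≈ 0.286, σ ≈ 0.318

If T ~ Lognormal(μ,σ) then ln T ~ Normal(μ,σ), so the p-quantile of ln T is μ + z_p·σ.
ln(0.97) = -0.03046 and ln(2) = 0.6931; z_{0.16} = -0.9945, z_{0.9} = 1.282.
σ = (0.6931 − -0.03046)/(1.282 − (-0.9945)) = 0.318.
μ = -0.03046 − (-0.9945)·0.318 = 0.286.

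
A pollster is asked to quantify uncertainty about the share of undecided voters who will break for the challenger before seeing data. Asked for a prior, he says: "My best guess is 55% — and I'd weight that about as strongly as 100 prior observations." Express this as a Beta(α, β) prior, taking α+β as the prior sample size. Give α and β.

α = 55, β = 45

Under the effective-sample-size interpretation, Beta(α, β) has prior mean α/(α+β) and prior sample size α+β.
So α+β = 100 and α/(α+β) = 0.55, giving α = 0.55·100 = 55 and β = 100 − 55 = 45.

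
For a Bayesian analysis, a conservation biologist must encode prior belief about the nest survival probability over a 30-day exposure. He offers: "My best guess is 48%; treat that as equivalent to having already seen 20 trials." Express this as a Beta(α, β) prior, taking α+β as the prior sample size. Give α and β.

Under the effective-sample-size interpretation, Beta(α, β) has prior mean α/(α+β) and prior sample size α+β.
So α+β = 20 and α/(α+β) = 0.48, giving α = 0.48·20 = 9.6 and β = 20 − 9.6 = 10.4.

α = 9.6, β = 10.4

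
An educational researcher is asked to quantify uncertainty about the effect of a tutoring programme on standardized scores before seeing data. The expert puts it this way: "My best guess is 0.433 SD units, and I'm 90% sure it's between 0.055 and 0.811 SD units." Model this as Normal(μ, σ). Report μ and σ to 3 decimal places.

μ = 0.433, σ = 0.230

A symmetric 90% interval runs μ ± z·σ with z = 1.645.
Half-width = 0.378, so σ = 0.378/1.645 = 0.230.
μ is the stated best guess, 0.433.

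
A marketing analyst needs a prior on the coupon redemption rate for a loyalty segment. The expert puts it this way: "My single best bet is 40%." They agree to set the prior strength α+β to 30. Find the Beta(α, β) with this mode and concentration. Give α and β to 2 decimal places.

α = 12.20, β = 17.80

For α,β > 1 the Beta mode is (α−1)/(α+β−2). With α+β = 30, the mode is (α−1)/28.
Set (α−1)/28 = 0.4 → α = 1 + 0.4·28 = 12.20.
β = 30 − α = 17.80.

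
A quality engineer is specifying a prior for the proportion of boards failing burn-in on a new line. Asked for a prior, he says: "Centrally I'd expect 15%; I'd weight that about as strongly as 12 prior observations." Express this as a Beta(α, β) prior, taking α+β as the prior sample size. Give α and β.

α = 1.8, β = 10.2

Under the effective-sample-size interpretation, Beta(α, β) has prior mean α/(α+β) and prior sample size α+β.
So α+β = 12 and α/(α+β) = 0.15, giving α = 0.15·12 = 1.8 and β = 12 − 1.8 = 10.2.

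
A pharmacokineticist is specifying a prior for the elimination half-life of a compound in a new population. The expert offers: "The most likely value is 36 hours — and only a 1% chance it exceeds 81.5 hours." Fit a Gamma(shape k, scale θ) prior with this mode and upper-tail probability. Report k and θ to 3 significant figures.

Gamma(k,θ) with k>1 has mode (k−1)θ, so θ = 36/(k−1).
Need P(X < 81.5) = 0.99 with θ tied to k this way. Start at k = 2, θ = 36: P(X<81.5) ≈ 0.661.
Too low — raise k to concentrate. Iterating converges to k ≈ 8.18.
Then θ = 36/(8.18−1) ≈ 5.01.

k ≈ 8.18, θ ≈ 5.01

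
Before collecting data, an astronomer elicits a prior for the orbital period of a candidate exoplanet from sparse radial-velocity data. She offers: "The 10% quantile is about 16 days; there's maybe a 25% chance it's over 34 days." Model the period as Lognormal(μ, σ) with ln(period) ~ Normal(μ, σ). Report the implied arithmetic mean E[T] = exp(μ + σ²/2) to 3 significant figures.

If T ~ Lognormal(μ,σ) then ln T ~ Normal(μ,σ), so the p-quantile of ln T is μ + z_p·σ.
ln(16) = 2.773 and ln(34) = 3.526; z_{0.1} = -1.282, z_{0.75} = 0.6745.
σ = (3.526 − 2.773)/(0.6745 − (-1.282)) = 0.385.
μ = 2.773 − (-1.282)·0.385 = 3.266.
E[T] = exp(μ + σ²/2) = exp(3.266 + 0.0742) = 28.2 days.

E[T] ≈ 28.2 days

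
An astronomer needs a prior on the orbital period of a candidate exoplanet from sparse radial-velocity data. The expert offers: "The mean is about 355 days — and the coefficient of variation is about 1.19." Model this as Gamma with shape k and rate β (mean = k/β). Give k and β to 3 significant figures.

k ≈ 0.706, β ≈ 0.00199

For Gamma(k, rate β): mean = k/β, variance = k/β², so CV = 1/√k.
CV = 1.19, hence k = 1/CV² = 0.706.
Then β = k/mean = 0.706/355 = 0.00199.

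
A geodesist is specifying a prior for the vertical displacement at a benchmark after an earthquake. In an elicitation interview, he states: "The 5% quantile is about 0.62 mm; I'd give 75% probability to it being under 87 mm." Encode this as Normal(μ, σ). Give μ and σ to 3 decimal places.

μ = 61.880, σ = 37.243

The p-quantile of Normal(μ,σ) is μ + z_p·σ, with z_{0.05} = -1.645 and z_{0.75} = 0.6745.
Eliminate σ: μ = (z₂·x₁ − z₁·x₂)/(z₂ − z₁) = (0.6745·0.62 − (-1.645)·87)/2.319 = 61.880.
Then σ = (x₂ − x₁)/(z₂ − z₁) = (87 − 0.62)/2.319 = 37.243.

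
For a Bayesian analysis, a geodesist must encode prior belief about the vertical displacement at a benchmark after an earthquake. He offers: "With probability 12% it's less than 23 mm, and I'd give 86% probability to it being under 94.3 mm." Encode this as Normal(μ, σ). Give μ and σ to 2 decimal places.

μ = 60.15, σ = 31.61

For Normal(μ,σ), the p-quantile is μ + z_p·σ. Here z_{0.12} = -1.175, z_{0.86} = 1.08.
So 23 = μ − 1.175σ and 94.3 = μ + 1.08σ.
Subtracting: σ = (94.3 − 23)/(1.08 − (-1.175)) = 31.61.
Then μ = 23 − (-1.175)·31.61 = 60.15.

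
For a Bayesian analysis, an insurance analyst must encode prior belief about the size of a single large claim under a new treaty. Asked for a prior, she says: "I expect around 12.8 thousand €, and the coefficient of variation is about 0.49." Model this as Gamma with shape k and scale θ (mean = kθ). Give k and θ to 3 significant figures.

For Gamma(k, scale θ): mean = kθ, variance = kθ², so CV = 1/√k.
CV = 0.49, hence k = 1/CV² = 4.16.
Then θ = mean/k = 12.8/4.16 = 3.07.

k ≈ 4.16, θ ≈ 3.07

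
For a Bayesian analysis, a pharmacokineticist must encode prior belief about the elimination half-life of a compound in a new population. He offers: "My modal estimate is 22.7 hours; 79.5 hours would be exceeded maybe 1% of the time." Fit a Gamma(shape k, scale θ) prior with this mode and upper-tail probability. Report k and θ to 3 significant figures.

Gamma(k,θ) with k>1 has mode (k−1)θ, so θ = 22.7/(k−1).
Need P(X < 79.5) = 0.99 with θ tied to k this way. Start at k = 2, θ = 22.7: P(X<79.5) ≈ 0.864.
Too low — raise k to concentrate. Iterating converges to k ≈ 3.76.
Then θ = 22.7/(3.76−1) ≈ 8.23.

k ≈ 3.76, θ ≈ 8.23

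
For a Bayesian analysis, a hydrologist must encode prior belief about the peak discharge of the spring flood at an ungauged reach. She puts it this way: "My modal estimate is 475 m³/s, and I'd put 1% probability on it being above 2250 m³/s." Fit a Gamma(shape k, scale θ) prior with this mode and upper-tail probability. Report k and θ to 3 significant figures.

k ≈ 2.65, θ ≈ 288

Gamma(k,θ) with k>1 has mode (k−1)θ, so θ = 475/(k−1).
Need P(X < 2250) = 0.99 with θ tied to k this way. Start at k = 2, θ = 475: P(X<2250) ≈ 0.950.
Too low — raise k to concentrate. Iterating converges to k ≈ 2.65.
Then θ = 475/(2.65−1) ≈ 288.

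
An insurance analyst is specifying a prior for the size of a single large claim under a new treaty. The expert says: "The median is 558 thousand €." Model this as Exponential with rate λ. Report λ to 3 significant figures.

λ ≈ 0.00124

Exponential median = ln 2 / λ, so λ = ln 2 / 558.0 = 0.00124.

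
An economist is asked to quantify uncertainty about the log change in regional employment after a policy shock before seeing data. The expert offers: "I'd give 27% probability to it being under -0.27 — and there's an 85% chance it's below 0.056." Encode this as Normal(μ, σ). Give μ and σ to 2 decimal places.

For Normal(μ,σ), the p-quantile is μ + z_p·σ. Here z_{0.27} = -0.6128, z_{0.85} = 1.036.
So -0.27 = μ − 0.6128σ and 0.056 = μ + 1.036σ.
Subtracting: σ = (0.056 − -0.27)/(1.036 − (-0.6128)) = 0.20.
Then μ = -0.27 − (-0.6128)·0.20 = -0.15.

μ = -0.15, σ = 0.20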